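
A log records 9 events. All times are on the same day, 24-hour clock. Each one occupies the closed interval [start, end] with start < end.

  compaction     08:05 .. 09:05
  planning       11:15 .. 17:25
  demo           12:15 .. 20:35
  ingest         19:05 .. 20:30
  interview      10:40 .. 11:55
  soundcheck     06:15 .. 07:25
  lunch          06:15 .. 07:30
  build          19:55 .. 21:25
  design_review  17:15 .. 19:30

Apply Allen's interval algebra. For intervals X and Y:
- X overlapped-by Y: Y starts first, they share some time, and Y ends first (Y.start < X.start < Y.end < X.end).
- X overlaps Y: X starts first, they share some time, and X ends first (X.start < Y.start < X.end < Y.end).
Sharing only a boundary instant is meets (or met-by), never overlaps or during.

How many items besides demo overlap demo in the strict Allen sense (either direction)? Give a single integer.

Target demo = [12:15, 20:35].
build [19:55, 21:25] → overlapped-by → counts.
compaction [08:05, 09:05] → before → no.
design_review [17:15, 19:30] → during → no.
ingest [19:05, 20:30] → during → no.
interview [10:40, 11:55] → before → no.
lunch [06:15, 07:30] → before → no.
planning [11:15, 17:25] → overlaps → counts.
soundcheck [06:15, 07:25] → before → no.
Total: 2.

2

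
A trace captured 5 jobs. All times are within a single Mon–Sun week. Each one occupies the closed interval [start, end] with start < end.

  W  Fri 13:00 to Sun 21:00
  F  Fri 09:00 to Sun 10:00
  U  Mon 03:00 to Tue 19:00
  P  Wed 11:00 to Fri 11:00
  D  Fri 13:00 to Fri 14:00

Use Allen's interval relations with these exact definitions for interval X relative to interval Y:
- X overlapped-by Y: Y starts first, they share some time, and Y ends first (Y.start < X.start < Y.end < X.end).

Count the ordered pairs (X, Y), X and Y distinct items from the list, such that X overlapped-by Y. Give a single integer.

2

Checking all 20 ordered pairs for relation 'overlapped-by'; matching pairs in alphabetical order:
(F, P): F overlapped-by P ✓
(W, F): W overlapped-by F ✓
Count: 2.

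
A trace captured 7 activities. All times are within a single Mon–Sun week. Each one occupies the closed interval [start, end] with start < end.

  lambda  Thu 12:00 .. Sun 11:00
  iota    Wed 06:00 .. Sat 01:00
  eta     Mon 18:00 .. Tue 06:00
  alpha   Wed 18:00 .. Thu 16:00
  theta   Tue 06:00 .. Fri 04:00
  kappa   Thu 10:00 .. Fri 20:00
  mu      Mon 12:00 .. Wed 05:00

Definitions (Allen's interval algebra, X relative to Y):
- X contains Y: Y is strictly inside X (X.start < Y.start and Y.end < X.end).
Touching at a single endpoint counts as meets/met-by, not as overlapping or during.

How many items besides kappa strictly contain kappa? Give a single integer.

Target kappa = [Thu 10:00, Fri 20:00].
alpha [Wed 18:00, Thu 16:00] → overlaps → no.
eta [Mon 18:00, Tue 06:00] → before → no.
iota [Wed 06:00, Sat 01:00] → contains → counts.
lambda [Thu 12:00, Sun 11:00] → overlapped-by → no.
mu [Mon 12:00, Wed 05:00] → before → no.
theta [Tue 06:00, Fri 04:00] → overlaps → no.
Total: 1.

1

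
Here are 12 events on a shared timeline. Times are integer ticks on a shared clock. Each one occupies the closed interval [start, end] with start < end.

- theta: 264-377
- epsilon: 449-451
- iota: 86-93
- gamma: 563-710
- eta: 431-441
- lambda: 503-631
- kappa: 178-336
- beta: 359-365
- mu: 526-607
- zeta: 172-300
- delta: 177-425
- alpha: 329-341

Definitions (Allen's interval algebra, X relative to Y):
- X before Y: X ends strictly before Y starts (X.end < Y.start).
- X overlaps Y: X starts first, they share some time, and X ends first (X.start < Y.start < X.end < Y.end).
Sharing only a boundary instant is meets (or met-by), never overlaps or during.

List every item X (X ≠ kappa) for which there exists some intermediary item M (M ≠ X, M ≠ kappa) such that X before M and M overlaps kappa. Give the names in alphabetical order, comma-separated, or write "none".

Target kappa = [178, 336].
Intermediaries M with M overlaps kappa: zeta.
Via zeta — items with X before zeta: iota.
Union: iota.

iota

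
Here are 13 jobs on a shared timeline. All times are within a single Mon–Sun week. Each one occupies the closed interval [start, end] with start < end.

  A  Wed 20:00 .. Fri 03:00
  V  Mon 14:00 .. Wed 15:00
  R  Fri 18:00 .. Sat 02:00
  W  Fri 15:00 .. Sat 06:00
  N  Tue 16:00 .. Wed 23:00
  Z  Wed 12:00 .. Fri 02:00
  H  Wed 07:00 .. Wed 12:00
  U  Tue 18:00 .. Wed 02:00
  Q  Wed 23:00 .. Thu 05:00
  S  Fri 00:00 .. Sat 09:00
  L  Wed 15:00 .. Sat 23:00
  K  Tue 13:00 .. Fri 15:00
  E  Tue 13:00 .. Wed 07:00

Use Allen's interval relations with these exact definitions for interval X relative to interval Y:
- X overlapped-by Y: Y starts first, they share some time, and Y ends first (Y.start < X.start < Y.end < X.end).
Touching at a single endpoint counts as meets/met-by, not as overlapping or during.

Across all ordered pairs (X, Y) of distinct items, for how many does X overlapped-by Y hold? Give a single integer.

Checking all 156 ordered pairs for relation 'overlapped-by'; matching pairs in alphabetical order:
(A, N): A overlapped-by N ✓
(A, Z): A overlapped-by Z ✓
(K, V): K overlapped-by V ✓
(L, K): L overlapped-by K ✓
(L, N): L overlapped-by N ✓
(L, Z): L overlapped-by Z ✓
(N, E): N overlapped-by E ✓
(N, V): N overlapped-by V ✓
(S, A): S overlapped-by A ✓
(S, K): S overlapped-by K ✓
(S, Z): S overlapped-by Z ✓
(Z, N): Z overlapped-by N ✓
(Z, V): Z overlapped-by V ✓
Count: 13.

13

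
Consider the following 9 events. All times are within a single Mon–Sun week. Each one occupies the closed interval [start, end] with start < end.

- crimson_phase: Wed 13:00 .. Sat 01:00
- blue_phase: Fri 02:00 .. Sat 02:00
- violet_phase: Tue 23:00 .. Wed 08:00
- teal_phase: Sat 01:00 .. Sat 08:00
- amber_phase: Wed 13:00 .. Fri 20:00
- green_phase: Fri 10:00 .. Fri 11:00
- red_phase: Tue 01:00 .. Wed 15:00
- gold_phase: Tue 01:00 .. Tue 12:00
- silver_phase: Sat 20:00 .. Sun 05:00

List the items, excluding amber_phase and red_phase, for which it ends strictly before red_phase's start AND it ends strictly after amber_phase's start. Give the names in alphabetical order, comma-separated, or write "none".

Conditions: its end is strictly before red_phase's start (X.end < Tue 01:00) AND its end is strictly after amber_phase's start (X.end > Wed 13:00).
blue_phase: end Sat 02:00 < Tue 01:00? ✗; end Sat 02:00 > Wed 13:00? ✓ → no.
crimson_phase: end Sat 01:00 < Tue 01:00? ✗; end Sat 01:00 > Wed 13:00? ✓ → no.
gold_phase: end Tue 12:00 < Tue 01:00? ✗; end Tue 12:00 > Wed 13:00? ✗ → no.
green_phase: end Fri 11:00 < Tue 01:00? ✗; end Fri 11:00 > Wed 13:00? ✓ → no.
silver_phase: end Sun 05:00 < Tue 01:00? ✗; end Sun 05:00 > Wed 13:00? ✓ → no.
teal_phase: end Sat 08:00 < Tue 01:00? ✗; end Sat 08:00 > Wed 13:00? ✓ → no.
violet_phase: end Wed 08:00 < Tue 01:00? ✗; end Wed 08:00 > Wed 13:00? ✗ → no.
Result: none.

none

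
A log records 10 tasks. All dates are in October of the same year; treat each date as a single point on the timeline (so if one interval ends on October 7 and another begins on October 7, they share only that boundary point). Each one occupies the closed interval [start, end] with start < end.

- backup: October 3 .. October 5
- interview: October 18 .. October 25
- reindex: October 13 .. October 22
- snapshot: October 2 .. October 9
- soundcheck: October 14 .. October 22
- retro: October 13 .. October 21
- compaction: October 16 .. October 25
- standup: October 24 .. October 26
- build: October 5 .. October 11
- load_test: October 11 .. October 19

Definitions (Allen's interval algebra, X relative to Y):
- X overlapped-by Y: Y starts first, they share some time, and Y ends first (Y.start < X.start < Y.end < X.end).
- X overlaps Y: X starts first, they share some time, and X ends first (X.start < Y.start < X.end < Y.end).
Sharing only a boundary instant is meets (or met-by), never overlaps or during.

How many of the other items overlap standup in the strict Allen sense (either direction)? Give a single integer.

2

Target standup = [October 24, October 26].
backup [October 3, October 5] → before → no.
build [October 5, October 11] → before → no.
compaction [October 16, October 25] → overlaps → counts.
interview [October 18, October 25] → overlaps → counts.
load_test [October 11, October 19] → before → no.
reindex [October 13, October 22] → before → no.
retro [October 13, October 21] → before → no.
snapshot [October 2, October 9] → before → no.
soundcheck [October 14, October 22] → before → no.
Total: 2.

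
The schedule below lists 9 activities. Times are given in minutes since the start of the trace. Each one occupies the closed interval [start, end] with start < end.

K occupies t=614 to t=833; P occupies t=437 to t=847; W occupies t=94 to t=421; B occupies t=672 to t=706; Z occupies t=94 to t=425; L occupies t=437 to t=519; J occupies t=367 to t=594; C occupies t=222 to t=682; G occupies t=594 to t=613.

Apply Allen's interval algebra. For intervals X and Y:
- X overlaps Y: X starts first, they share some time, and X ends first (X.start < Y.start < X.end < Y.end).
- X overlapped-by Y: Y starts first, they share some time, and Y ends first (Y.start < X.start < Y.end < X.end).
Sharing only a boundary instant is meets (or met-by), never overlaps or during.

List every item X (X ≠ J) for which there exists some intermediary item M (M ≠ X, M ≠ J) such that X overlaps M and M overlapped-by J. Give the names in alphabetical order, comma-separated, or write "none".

C

Target J = [t=367, t=594].
Intermediaries M with M overlapped-by J: P.
Via P — items with X overlaps P: C.
Union: C.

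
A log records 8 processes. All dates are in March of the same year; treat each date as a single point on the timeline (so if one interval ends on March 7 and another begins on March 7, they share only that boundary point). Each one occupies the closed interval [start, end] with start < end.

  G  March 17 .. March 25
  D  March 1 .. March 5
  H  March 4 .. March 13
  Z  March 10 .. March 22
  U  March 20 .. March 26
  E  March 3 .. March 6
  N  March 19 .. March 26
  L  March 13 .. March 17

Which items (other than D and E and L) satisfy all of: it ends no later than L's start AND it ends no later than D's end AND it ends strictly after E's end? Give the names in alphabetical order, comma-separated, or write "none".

Conditions: its end is no later than L's start (X.end <= March 13) AND its end is no later than D's end (X.end <= March 5) AND its end is strictly after E's end (X.end > March 6).
G: end March 25 <= March 13? ✗; end March 25 <= March 5? ✗; end March 25 > March 6? ✓ → no.
H: end March 13 <= March 13? ✓; end March 13 <= March 5? ✗; end March 13 > March 6? ✓ → no.
N: end March 26 <= March 13? ✗; end March 26 <= March 5? ✗; end March 26 > March 6? ✓ → no.
U: end March 26 <= March 13? ✗; end March 26 <= March 5? ✗; end March 26 > March 6? ✓ → no.
Z: end March 22 <= March 13? ✗; end March 22 <= March 5? ✗; end March 22 > March 6? ✓ → no.
Result: none.

none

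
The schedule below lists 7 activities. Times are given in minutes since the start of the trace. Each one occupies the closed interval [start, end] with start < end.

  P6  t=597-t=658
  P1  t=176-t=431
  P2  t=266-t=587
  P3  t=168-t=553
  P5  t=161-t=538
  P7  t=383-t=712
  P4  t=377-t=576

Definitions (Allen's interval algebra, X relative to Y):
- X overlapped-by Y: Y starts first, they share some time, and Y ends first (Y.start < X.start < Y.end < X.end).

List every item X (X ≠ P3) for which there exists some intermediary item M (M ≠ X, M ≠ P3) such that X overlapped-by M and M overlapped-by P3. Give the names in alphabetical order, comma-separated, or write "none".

P7

Target P3 = [t=168, t=553].
Intermediaries M with M overlapped-by P3: P2, P4, P7.
Via P2 — items with X overlapped-by P2: P7.
Via P4 — items with X overlapped-by P4: P7.
Via P7 — items with X overlapped-by P7: none.
Union: P7.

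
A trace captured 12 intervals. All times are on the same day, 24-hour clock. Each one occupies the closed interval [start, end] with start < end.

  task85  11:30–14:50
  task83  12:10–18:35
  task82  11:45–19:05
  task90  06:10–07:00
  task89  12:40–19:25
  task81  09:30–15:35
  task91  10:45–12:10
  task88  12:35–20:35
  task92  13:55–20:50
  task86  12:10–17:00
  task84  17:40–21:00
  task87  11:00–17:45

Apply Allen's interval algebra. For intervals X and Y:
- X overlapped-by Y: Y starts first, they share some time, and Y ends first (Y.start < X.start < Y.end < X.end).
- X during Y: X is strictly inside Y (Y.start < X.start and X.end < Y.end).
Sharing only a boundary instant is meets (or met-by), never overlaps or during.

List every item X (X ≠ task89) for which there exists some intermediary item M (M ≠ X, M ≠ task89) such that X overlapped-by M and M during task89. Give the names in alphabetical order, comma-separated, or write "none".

Target task89 = [12:40, 19:25].
Intermediaries M with M during task89: none.
Union: none.

none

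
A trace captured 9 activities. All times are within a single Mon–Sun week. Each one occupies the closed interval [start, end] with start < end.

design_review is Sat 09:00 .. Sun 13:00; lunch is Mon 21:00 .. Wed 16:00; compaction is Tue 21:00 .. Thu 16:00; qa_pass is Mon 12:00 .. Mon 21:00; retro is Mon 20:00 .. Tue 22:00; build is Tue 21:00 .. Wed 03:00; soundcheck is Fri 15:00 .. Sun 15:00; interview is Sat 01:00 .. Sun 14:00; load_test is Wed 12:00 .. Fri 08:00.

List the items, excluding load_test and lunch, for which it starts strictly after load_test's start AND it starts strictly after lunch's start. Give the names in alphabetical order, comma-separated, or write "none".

Conditions: its start is strictly after load_test's start (X.start > Wed 12:00) AND its start is strictly after lunch's start (X.start > Mon 21:00).
build: start Tue 21:00 > Wed 12:00? ✗; start Tue 21:00 > Mon 21:00? ✓ → no.
compaction: start Tue 21:00 > Wed 12:00? ✗; start Tue 21:00 > Mon 21:00? ✓ → no.
design_review: start Sat 09:00 > Wed 12:00? ✓; start Sat 09:00 > Mon 21:00? ✓ → yes.
interview: start Sat 01:00 > Wed 12:00? ✓; start Sat 01:00 > Mon 21:00? ✓ → yes.
qa_pass: start Mon 12:00 > Wed 12:00? ✗; start Mon 12:00 > Mon 21:00? ✗ → no.
retro: start Mon 20:00 > Wed 12:00? ✗; start Mon 20:00 > Mon 21:00? ✗ → no.
soundcheck: start Fri 15:00 > Wed 12:00? ✓; start Fri 15:00 > Mon 21:00? ✓ → yes.
Result: design_review, interview, soundcheck.

design_review, interview, soundcheck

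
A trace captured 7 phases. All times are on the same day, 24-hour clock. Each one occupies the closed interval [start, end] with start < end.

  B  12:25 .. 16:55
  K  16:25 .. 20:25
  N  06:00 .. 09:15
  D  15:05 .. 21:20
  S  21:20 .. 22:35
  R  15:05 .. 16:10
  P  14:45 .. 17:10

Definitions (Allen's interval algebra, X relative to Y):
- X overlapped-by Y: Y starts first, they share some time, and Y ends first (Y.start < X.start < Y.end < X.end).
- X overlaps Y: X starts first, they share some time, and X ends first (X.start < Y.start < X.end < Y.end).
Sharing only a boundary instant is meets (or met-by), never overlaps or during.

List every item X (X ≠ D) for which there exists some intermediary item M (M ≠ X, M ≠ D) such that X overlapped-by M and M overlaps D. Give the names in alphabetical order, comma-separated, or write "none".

Target D = [15:05, 21:20].
Intermediaries M with M overlaps D: B, P.
Via B — items with X overlapped-by B: K, P.
Via P — items with X overlapped-by P: K.
Union: K, P.

K, P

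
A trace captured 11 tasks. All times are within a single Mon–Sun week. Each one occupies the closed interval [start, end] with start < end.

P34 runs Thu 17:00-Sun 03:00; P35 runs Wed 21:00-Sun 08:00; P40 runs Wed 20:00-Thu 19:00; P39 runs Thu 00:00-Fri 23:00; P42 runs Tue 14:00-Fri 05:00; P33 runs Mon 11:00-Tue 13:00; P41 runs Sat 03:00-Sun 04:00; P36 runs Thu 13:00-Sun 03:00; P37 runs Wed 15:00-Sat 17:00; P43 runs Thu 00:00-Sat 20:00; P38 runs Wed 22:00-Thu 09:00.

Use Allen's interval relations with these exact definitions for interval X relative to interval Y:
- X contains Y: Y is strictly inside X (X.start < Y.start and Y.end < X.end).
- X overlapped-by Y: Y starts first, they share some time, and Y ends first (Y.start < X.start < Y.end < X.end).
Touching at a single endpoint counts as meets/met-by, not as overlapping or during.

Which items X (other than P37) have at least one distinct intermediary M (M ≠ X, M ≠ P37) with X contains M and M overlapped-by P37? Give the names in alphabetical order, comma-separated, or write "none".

Target P37 = [Wed 15:00, Sat 17:00].
Intermediaries M with M overlapped-by P37: P34, P35, P36, P41, P43.
Via P34 — items with X contains P34: P35.
Via P35 — items with X contains P35: none.
Via P36 — items with X contains P36: P35.
Via P41 — items with X contains P41: P35.
Via P43 — items with X contains P43: P35.
Union: P35.

P35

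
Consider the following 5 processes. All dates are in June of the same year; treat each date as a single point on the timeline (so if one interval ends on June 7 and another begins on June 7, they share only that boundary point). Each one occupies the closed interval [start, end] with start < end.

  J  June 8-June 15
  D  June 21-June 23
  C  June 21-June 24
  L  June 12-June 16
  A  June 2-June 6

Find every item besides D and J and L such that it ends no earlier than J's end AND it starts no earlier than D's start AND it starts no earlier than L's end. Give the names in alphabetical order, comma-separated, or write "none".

C

Conditions: its end is no earlier than J's end (X.end >= June 15) AND its start is no earlier than D's start (X.start >= June 21) AND its start is no earlier than L's end (X.start >= June 16).
A: end June 6 >= June 15? ✗; start June 2 >= June 21? ✗; start June 2 >= June 16? ✗ → no.
C: end June 24 >= June 15? ✓; start June 21 >= June 21? ✓; start June 21 >= June 16? ✓ → yes.
Result: C.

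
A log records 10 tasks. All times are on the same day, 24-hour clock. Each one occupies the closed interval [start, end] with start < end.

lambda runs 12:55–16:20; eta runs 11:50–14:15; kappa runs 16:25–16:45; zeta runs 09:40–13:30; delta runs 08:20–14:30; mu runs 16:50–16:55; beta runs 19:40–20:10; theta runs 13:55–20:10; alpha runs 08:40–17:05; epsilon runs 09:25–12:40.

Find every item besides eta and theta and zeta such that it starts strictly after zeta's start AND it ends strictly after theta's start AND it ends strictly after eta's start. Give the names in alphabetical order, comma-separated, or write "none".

beta, kappa, lambda, mu

Conditions: its start is strictly after zeta's start (X.start > 09:40) AND its end is strictly after theta's start (X.end > 13:55) AND its end is strictly after eta's start (X.end > 11:50).
alpha: start 08:40 > 09:40? ✗; end 17:05 > 13:55? ✓; end 17:05 > 11:50? ✓ → no.
beta: start 19:40 > 09:40? ✓; end 20:10 > 13:55? ✓; end 20:10 > 11:50? ✓ → yes.
delta: start 08:20 > 09:40? ✗; end 14:30 > 13:55? ✓; end 14:30 > 11:50? ✓ → no.
epsilon: start 09:25 > 09:40? ✗; end 12:40 > 13:55? ✗; end 12:40 > 11:50? ✓ → no.
kappa: start 16:25 > 09:40? ✓; end 16:45 > 13:55? ✓; end 16:45 > 11:50? ✓ → yes.
lambda: start 12:55 > 09:40? ✓; end 16:20 > 13:55? ✓; end 16:20 > 11:50? ✓ → yes.
mu: start 16:50 > 09:40? ✓; end 16:55 > 13:55? ✓; end 16:55 > 11:50? ✓ → yes.
Result: beta, kappa, lambda, mu.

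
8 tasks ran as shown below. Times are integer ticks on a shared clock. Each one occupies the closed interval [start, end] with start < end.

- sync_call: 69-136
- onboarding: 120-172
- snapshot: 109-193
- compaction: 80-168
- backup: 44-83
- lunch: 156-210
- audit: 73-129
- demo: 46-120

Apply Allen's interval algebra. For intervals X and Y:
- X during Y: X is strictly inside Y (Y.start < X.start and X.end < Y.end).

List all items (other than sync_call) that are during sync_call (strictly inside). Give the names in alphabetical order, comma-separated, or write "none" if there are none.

Target sync_call = [69, 136].
audit [73, 129] → during → yes.
backup [44, 83] → overlaps → no.
compaction [80, 168] → overlapped-by → no.
demo [46, 120] → overlaps → no.
lunch [156, 210] → after → no.
onboarding [120, 172] → overlapped-by → no.
snapshot [109, 193] → overlapped-by → no.
Result: audit.

audit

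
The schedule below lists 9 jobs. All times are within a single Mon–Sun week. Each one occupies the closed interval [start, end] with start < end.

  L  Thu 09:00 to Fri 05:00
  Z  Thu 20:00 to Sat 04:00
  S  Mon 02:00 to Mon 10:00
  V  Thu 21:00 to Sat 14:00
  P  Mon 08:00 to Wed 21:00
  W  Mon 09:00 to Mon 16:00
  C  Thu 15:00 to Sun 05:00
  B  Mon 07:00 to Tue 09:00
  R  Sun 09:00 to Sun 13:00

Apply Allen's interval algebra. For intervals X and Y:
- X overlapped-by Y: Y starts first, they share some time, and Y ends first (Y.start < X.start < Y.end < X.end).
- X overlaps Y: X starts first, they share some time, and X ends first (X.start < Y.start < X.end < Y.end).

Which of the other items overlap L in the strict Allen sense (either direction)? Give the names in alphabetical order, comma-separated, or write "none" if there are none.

C, V, Z

Target L = [Thu 09:00, Fri 05:00].
B [Mon 07:00, Tue 09:00] → before → no.
C [Thu 15:00, Sun 05:00] → overlapped-by → yes.
P [Mon 08:00, Wed 21:00] → before → no.
R [Sun 09:00, Sun 13:00] → after → no.
S [Mon 02:00, Mon 10:00] → before → no.
V [Thu 21:00, Sat 14:00] → overlapped-by → yes.
W [Mon 09:00, Mon 16:00] → before → no.
Z [Thu 20:00, Sat 04:00] → overlapped-by → yes.
Result: C, V, Z.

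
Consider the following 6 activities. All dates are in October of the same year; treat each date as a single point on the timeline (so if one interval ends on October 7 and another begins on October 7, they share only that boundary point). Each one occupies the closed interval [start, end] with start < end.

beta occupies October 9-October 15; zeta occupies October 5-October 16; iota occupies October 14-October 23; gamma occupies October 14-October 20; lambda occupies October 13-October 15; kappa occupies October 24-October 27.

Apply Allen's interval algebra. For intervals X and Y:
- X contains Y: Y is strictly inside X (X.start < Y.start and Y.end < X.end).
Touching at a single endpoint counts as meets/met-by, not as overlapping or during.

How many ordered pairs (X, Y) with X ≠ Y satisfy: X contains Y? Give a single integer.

Checking all 30 ordered pairs for relation 'contains'; matching pairs in alphabetical order:
(zeta, beta): zeta contains beta ✓
(zeta, lambda): zeta contains lambda ✓
Count: 2.

2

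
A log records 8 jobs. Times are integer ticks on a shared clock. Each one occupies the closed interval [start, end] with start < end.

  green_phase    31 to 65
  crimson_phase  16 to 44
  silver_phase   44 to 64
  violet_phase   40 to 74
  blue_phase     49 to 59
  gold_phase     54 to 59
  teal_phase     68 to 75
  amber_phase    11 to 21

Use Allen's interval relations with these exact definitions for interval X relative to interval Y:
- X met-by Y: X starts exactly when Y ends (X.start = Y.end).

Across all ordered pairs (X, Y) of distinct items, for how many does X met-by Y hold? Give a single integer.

Checking all 56 ordered pairs for relation 'met-by'; matching pairs in alphabetical order:
(silver_phase, crimson_phase): silver_phase met-by crimson_phase ✓
Count: 1.

1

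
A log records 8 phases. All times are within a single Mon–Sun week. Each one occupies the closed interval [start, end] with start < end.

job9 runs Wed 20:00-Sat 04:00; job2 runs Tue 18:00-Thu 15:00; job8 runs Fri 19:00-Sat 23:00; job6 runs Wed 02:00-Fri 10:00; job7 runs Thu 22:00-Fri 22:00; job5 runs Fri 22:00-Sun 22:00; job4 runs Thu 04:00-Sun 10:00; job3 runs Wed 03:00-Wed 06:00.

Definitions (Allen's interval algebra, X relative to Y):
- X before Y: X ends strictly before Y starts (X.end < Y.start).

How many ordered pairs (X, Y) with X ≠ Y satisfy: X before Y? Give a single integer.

Checking all 56 ordered pairs for relation 'before'; matching pairs in alphabetical order:
(job2, job5): job2 before job5 ✓
(job2, job7): job2 before job7 ✓
(job2, job8): job2 before job8 ✓
(job3, job4): job3 before job4 ✓
(job3, job5): job3 before job5 ✓
(job3, job7): job3 before job7 ✓
(job3, job8): job3 before job8 ✓
(job3, job9): job3 before job9 ✓
(job6, job5): job6 before job5 ✓
(job6, job8): job6 before job8 ✓
Count: 10.

10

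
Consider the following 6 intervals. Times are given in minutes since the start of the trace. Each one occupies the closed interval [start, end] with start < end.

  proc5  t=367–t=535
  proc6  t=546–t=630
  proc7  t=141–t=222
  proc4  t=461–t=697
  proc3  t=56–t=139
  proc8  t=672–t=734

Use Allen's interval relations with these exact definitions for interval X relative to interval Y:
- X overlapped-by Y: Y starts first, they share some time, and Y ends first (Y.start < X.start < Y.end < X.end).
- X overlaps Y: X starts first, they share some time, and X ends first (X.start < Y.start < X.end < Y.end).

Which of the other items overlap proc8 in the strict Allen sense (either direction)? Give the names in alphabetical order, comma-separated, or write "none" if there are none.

proc4

Target proc8 = [t=672, t=734].
proc3 [t=56, t=139] → before → no.
proc4 [t=461, t=697] → overlaps → yes.
proc5 [t=367, t=535] → before → no.
proc6 [t=546, t=630] → before → no.
proc7 [t=141, t=222] → before → no.
Result: proc4.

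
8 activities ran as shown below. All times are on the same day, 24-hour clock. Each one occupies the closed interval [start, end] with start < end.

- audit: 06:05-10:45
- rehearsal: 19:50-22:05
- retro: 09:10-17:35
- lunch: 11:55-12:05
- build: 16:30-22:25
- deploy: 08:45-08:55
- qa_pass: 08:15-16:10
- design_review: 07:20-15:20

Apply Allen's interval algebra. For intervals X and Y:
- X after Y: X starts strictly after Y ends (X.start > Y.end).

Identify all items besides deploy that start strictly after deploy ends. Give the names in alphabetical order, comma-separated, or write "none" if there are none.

Target deploy = [08:45, 08:55].
audit [06:05, 10:45] → contains → no.
build [16:30, 22:25] → after → yes.
design_review [07:20, 15:20] → contains → no.
lunch [11:55, 12:05] → after → yes.
qa_pass [08:15, 16:10] → contains → no.
rehearsal [19:50, 22:05] → after → yes.
retro [09:10, 17:35] → after → yes.
Result: build, lunch, rehearsal, retro.

build, lunch, rehearsal, retro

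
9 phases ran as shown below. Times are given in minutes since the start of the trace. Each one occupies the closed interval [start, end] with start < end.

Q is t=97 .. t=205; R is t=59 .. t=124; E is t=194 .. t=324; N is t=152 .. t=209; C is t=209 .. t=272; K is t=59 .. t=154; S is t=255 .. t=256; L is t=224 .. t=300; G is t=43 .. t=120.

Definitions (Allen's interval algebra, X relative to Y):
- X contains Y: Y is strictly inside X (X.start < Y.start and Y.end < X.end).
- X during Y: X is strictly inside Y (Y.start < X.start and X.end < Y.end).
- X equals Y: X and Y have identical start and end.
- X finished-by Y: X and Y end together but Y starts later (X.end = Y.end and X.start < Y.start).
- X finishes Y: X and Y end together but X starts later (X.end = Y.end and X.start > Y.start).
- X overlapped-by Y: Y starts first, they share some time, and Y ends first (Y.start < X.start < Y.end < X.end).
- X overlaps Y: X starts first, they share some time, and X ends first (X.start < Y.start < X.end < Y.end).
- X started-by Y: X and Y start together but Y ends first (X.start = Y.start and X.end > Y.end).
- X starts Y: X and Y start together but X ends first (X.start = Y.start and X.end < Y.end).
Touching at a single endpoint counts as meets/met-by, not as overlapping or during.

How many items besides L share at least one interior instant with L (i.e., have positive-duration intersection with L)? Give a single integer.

Target L = [t=224, t=300].
C [t=209, t=272] → overlaps → counts.
E [t=194, t=324] → contains → counts.
G [t=43, t=120] → before → no.
K [t=59, t=154] → before → no.
N [t=152, t=209] → before → no.
Q [t=97, t=205] → before → no.
R [t=59, t=124] → before → no.
S [t=255, t=256] → during → counts.
Total: 3.

3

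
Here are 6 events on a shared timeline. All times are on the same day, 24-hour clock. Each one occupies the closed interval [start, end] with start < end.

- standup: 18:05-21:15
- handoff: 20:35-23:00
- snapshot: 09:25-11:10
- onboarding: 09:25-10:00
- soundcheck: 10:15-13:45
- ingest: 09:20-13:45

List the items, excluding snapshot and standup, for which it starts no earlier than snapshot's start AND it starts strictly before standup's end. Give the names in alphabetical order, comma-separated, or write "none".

Conditions: its start is no earlier than snapshot's start (X.start >= 09:25) AND its start is strictly before standup's end (X.start < 21:15).
handoff: start 20:35 >= 09:25? ✓; start 20:35 < 21:15? ✓ → yes.
ingest: start 09:20 >= 09:25? ✗; start 09:20 < 21:15? ✓ → no.
onboarding: start 09:25 >= 09:25? ✓; start 09:25 < 21:15? ✓ → yes.
soundcheck: start 10:15 >= 09:25? ✓; start 10:15 < 21:15? ✓ → yes.
Result: handoff, onboarding, soundcheck.

handoff, onboarding, soundcheck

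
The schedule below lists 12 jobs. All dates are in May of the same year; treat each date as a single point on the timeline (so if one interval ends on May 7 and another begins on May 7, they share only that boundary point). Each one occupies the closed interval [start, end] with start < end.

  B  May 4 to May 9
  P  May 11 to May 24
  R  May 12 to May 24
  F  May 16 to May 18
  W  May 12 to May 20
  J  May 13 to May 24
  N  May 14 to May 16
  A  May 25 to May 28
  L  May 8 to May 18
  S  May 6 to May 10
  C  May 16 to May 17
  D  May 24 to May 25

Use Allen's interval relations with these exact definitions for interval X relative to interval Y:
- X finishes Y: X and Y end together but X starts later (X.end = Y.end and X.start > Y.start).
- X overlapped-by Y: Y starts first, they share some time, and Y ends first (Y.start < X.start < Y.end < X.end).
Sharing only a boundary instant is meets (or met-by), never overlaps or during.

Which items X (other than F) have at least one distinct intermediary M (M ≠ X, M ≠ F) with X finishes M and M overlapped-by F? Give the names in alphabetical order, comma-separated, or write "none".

none

Target F = [May 16, May 18].
Intermediaries M with M overlapped-by F: none.
Union: none.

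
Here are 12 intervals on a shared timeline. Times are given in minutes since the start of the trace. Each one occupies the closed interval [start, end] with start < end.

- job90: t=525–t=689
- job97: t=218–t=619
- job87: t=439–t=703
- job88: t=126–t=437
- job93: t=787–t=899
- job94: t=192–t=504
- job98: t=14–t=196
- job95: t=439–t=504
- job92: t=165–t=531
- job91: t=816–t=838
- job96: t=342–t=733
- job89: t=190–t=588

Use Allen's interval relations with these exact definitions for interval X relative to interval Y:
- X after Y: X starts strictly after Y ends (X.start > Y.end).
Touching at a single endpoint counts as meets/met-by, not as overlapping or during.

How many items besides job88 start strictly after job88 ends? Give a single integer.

Target job88 = [t=126, t=437].
job87 [t=439, t=703] → after → counts.
job89 [t=190, t=588] → overlapped-by → no.
job90 [t=525, t=689] → after → counts.
job91 [t=816, t=838] → after → counts.
job92 [t=165, t=531] → overlapped-by → no.
job93 [t=787, t=899] → after → counts.
job94 [t=192, t=504] → overlapped-by → no.
job95 [t=439, t=504] → after → counts.
job96 [t=342, t=733] → overlapped-by → no.
job97 [t=218, t=619] → overlapped-by → no.
job98 [t=14, t=196] → overlaps → no.
Total: 5.

5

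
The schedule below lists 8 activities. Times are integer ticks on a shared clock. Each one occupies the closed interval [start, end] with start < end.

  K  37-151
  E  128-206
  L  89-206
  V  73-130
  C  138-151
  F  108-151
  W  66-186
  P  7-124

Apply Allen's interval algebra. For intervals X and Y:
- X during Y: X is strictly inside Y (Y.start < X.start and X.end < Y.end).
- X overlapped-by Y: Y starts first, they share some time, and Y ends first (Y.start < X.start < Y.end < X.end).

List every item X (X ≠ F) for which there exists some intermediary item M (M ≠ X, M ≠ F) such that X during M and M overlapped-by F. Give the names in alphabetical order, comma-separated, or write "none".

C

Target F = [108, 151].
Intermediaries M with M overlapped-by F: E.
Via E — items with X during E: C.
Union: C.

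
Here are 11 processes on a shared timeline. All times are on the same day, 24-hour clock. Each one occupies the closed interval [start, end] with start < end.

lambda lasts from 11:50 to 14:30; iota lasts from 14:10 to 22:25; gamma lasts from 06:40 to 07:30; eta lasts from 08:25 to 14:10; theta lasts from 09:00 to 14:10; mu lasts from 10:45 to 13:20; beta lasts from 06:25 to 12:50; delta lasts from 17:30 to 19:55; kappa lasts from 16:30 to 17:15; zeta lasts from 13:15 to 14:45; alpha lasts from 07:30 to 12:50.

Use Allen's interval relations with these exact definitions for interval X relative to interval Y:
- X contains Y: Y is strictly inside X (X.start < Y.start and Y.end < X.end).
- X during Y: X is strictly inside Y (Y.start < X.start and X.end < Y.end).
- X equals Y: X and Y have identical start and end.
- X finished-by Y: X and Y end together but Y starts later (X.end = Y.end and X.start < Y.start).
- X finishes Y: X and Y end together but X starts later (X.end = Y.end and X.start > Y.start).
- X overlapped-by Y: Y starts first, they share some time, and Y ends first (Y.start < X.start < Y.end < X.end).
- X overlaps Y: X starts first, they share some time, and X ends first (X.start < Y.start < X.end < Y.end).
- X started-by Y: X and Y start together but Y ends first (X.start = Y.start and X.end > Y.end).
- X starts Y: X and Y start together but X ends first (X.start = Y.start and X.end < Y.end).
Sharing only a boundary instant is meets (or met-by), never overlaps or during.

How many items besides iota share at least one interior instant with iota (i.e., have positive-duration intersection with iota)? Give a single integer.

4

Target iota = [14:10, 22:25].
alpha [07:30, 12:50] → before → no.
beta [06:25, 12:50] → before → no.
delta [17:30, 19:55] → during → counts.
eta [08:25, 14:10] → meets → no.
gamma [06:40, 07:30] → before → no.
kappa [16:30, 17:15] → during → counts.
lambda [11:50, 14:30] → overlaps → counts.
mu [10:45, 13:20] → before → no.
theta [09:00, 14:10] → meets → no.
zeta [13:15, 14:45] → overlaps → counts.
Total: 4.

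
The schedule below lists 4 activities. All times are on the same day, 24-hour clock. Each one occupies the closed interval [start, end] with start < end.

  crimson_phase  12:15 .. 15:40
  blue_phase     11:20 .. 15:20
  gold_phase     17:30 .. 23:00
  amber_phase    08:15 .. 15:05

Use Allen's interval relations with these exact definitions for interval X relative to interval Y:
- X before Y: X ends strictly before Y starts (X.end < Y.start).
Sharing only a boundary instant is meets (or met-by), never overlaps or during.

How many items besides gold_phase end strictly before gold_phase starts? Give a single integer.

Target gold_phase = [17:30, 23:00].
amber_phase [08:15, 15:05] → before → counts.
blue_phase [11:20, 15:20] → before → counts.
crimson_phase [12:15, 15:40] → before → counts.
Total: 3.

3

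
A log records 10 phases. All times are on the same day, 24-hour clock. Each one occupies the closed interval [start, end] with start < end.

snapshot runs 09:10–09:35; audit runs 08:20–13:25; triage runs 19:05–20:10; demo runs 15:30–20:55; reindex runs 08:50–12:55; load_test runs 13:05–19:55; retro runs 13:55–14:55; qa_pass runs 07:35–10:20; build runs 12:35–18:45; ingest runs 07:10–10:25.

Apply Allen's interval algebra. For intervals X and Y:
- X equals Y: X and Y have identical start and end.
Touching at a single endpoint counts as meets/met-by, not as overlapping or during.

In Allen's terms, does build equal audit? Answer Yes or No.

No

build = [12:35, 18:45], audit = [08:20, 13:25].
Actual relation of build to audit: overlapped-by.
Asked whether 'equals' holds → No.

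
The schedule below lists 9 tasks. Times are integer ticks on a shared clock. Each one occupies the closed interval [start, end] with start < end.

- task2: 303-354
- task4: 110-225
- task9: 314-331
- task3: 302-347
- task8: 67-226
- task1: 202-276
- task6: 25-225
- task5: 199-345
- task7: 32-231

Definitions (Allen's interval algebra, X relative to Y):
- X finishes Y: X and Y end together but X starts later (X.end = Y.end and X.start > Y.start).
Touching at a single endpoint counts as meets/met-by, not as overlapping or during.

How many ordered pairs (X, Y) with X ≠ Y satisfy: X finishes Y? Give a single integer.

1

Checking all 72 ordered pairs for relation 'finishes'; matching pairs in alphabetical order:
(task4, task6): task4 finishes task6 ✓
Count: 1.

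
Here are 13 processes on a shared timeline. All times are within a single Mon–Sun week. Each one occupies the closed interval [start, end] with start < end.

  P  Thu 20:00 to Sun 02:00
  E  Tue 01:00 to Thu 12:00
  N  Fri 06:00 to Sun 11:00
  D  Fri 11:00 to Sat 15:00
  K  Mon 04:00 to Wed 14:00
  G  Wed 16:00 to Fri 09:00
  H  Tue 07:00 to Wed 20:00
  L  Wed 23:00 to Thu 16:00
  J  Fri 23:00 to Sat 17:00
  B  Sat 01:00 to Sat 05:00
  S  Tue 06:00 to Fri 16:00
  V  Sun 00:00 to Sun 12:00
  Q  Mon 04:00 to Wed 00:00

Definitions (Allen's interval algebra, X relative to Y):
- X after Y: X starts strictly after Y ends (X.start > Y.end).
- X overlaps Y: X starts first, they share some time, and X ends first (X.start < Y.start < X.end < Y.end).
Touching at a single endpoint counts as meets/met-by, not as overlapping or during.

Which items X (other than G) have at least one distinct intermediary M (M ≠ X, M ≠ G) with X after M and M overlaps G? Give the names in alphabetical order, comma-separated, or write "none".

Target G = [Wed 16:00, Fri 09:00].
Intermediaries M with M overlaps G: E, H.
Via E — items with X after E: B, D, J, N, P, V.
Via H — items with X after H: B, D, J, L, N, P, V.
Union: B, D, J, L, N, P, V.

B, D, J, L, N, P, V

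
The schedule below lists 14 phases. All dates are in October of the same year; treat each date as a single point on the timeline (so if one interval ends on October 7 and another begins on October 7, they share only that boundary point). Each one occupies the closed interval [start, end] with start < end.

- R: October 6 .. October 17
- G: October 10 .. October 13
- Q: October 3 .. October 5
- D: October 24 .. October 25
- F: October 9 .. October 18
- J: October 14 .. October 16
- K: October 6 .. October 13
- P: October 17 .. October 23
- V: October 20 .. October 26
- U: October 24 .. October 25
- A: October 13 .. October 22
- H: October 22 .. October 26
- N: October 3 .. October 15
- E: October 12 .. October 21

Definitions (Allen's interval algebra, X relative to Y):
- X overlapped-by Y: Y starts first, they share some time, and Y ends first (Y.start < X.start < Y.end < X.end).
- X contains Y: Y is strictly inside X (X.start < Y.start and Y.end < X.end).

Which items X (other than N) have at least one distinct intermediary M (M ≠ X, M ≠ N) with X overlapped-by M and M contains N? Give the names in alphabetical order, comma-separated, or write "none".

none

Target N = [October 3, October 15].
Intermediaries M with M contains N: none.
Union: none.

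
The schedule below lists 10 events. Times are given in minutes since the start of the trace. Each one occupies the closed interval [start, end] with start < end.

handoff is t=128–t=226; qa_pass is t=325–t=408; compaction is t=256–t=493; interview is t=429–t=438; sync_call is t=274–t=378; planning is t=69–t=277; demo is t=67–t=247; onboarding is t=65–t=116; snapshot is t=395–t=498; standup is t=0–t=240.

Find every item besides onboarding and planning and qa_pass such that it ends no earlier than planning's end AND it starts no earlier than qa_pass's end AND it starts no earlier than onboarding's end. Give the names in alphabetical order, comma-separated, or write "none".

interview

Conditions: its end is no earlier than planning's end (X.end >= t=277) AND its start is no earlier than qa_pass's end (X.start >= t=408) AND its start is no earlier than onboarding's end (X.start >= t=116).
compaction: end t=493 >= t=277? ✓; start t=256 >= t=408? ✗; start t=256 >= t=116? ✓ → no.
demo: end t=247 >= t=277? ✗; start t=67 >= t=408? ✗; start t=67 >= t=116? ✗ → no.
handoff: end t=226 >= t=277? ✗; start t=128 >= t=408? ✗; start t=128 >= t=116? ✓ → no.
interview: end t=438 >= t=277? ✓; start t=429 >= t=408? ✓; start t=429 >= t=116? ✓ → yes.
snapshot: end t=498 >= t=277? ✓; start t=395 >= t=408? ✗; start t=395 >= t=116? ✓ → no.
standup: end t=240 >= t=277? ✗; start t=0 >= t=408? ✗; start t=0 >= t=116? ✗ → no.
sync_call: end t=378 >= t=277? ✓; start t=274 >= t=408? ✗; start t=274 >= t=116? ✓ → no.
Result: interview.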